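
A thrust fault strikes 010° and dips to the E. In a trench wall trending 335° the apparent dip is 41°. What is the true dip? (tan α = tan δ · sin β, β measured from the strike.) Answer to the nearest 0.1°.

β = acute angle between strike 010° and section 335° = 35°.
tan δ = tan α / sin β = tan 41° / sin 35° = 0.8693 / 0.5736 = 1.5156
true dip = arctan 1.5156 = 56.58°

56.6°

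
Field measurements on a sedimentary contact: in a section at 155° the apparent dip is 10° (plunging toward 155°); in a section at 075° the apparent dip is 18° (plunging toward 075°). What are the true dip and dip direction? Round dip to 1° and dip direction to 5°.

true dip 19°, dip direction 095°

Represent each trace as a vector plunging at its apparent dip toward its trend (east-north-up frame): v₁ = (0.416, -0.893, -0.174), v₂ = (0.919, 0.246, -0.309).
The plane normal is n = v₁ × v₂ ∝ (0.319, -0.031, 0.922).
tan δ = √(n_x²+n_y²)/n_z = 0.320/0.922, so δ = 19.1°.
Dip direction = atan2(0.319, -0.031) = 96° (azimuth of n's horizontal projection).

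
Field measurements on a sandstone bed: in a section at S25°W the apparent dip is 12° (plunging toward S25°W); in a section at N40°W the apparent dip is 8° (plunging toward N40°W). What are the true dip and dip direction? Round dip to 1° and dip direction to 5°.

true dip 18°, dip direction 255°

Represent each trace as a vector plunging at its apparent dip toward its trend (east-north-up frame): v₁ = (-0.413, -0.887, -0.208), v₂ = (-0.637, 0.759, -0.139).
Cross product v₁ × v₂ gives the pole to the plane: n ∝ (-0.281, -0.075, 0.878).
tan δ = √(n_x²+n_y²)/n_z = 0.291/0.878, so δ = 18.3°.
Dip direction = atan2(-0.281, -0.075) = 255° (azimuth of n's horizontal projection).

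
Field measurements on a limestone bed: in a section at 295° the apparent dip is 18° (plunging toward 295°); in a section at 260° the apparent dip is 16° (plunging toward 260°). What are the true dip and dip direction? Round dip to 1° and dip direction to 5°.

Represent each trace as a vector plunging at its apparent dip toward its trend (east-north-up frame): v₁ = (-0.862, 0.402, -0.309), v₂ = (-0.947, -0.167, -0.276).
The plane normal is n = v₁ × v₂ ∝ (-0.162, 0.055, 0.524).
tan δ = √(n_x²+n_y²)/n_z = 0.171/0.524, so δ = 18.1°.
Dip direction = azimuth of (n_x, n_y) = atan2(-0.162, 0.055) = 289°.

true dip 18°, dip direction 290°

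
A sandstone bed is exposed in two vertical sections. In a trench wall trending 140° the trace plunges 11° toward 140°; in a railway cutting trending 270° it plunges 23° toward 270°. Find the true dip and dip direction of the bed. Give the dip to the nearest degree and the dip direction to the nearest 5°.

true dip 37°, dip direction 215°

Represent each trace as a vector plunging at its apparent dip toward its trend (east-north-up frame): v₁ = (0.631, -0.752, -0.191), v₂ = (-0.921, -0.000, -0.391).
The plane normal is n = v₁ × v₂ ∝ (-0.294, -0.422, 0.692).
Dip δ = arctan(|n_h|/n_z) = arctan(0.514/0.692) = 36.6°.
Dip direction = azimuth of (n_x, n_y) = atan2(-0.294, -0.422) = 215°.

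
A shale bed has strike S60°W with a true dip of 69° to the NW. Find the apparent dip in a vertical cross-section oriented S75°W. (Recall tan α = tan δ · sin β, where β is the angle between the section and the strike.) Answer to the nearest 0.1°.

Angle between strike (S60°W) and section (S75°W): β = 15°.
tan α = tan 69° × sin 15° = 2.6051 × 0.2588 = 0.6742
α = arctan(0.6742) = 33.99°

34.0°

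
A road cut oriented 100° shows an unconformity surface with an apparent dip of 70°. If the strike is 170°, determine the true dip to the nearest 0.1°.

71.1°

β = acute angle between strike 170° and section 100° = 70°.
tan δ = tan α / sin β = tan 70° / sin 70° = 2.7475 / 0.9397 = 2.9238
true dip = arctan 2.9238 = 71.12°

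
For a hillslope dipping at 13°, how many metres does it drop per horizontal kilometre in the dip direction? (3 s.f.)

drop per km = 1000 × tan 13° = 1000 × 0.2309

231 m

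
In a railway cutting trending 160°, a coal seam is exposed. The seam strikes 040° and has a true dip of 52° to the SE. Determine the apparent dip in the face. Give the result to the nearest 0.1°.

The section lies 60° from the strike.
tan(apparent dip) = tan 52° · sin 60° = 1.1085
α = arctan(1.1085) = 47.94°

47.9°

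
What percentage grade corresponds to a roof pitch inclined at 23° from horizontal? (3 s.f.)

grade % = 100 × tan 23° = 100 × 0.4245

42.4%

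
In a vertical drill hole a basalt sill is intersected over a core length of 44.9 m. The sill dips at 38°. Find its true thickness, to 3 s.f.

True thickness t = h · cos(dip) = 44.9 × cos 38°
t = 44.9 × 0.7880 = 35.382 m

35.4 m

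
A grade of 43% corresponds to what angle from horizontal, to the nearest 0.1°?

23.3°

tan θ = 43/100 = 0.4300
θ = arctan(0.4300) = 23.27°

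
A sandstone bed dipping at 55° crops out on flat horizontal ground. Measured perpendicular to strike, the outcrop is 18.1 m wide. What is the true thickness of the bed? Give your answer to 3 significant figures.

14.8 m

True thickness t = w · sin(dip) = 18.1 × sin 55°
t = 18.1 × 0.8192 = 14.827 m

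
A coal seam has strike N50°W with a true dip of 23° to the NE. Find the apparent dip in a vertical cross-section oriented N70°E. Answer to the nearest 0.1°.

Angle between strike (N50°W) and section (N70°E): β = 60°.
tan(apparent dip) = tan 23° · sin 60° = 0.3676
α = arctan(0.3676) = 20.18°

20.2°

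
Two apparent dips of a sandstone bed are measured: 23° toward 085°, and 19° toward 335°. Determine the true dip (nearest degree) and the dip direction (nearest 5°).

true dip 34°, dip direction 035°

Each apparent-dip line lies in the plane. As unit vectors (x east, y north, z up), v₁ plunges 23°→085° and v₂ plunges 19°→335°.
n = v₁ × v₂ = (0.309, 0.455, 0.818) (taken with n_z > 0).
True dip = arccos(n_z / |n|) = arccos(0.8300) = 33.9°.
The horizontal component of n points toward azimuth atan2(n_x, n_y) = 34°, the dip direction.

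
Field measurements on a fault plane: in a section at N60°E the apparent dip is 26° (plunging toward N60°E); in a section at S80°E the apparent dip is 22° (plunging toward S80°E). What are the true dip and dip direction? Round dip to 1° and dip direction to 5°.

true dip 26°, dip direction 065°

Each apparent-dip line lies in the plane. As unit vectors (x east, y north, z up), v₁ plunges 26°→N60°E and v₂ plunges 22°→S80°E.
The plane normal is n = v₁ × v₂ ∝ (0.239, 0.109, 0.536).
Dip δ = arctan(|n_h|/n_z) = arctan(0.262/0.536) = 26.1°.
Dip direction = azimuth of (n_x, n_y) = atan2(0.239, 0.109) = 66°.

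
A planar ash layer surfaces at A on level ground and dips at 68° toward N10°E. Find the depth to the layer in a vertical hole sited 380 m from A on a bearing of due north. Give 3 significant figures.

The hole lies 10° from the dip direction, so the down-dip offset is 380 × cos 10° = 374.23 m.
Depth = down-dip offset × tan(dip) = 374.23 × tan 68° = 374.23 × 2.4751
Depth = 926.24 m

926 m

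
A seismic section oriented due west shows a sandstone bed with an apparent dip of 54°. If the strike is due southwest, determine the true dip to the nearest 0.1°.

β = acute angle between strike due southwest and section due west = 45°.
tan δ = tan α / sin β = tan 54° / sin 45° = 1.3764 / 0.7071 = 1.9465
true dip = arctan 1.9465 = 62.81°

62.8°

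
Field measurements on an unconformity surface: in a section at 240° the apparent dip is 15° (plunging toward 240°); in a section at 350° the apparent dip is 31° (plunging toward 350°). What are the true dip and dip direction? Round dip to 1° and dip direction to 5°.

The two traces are lines in the plane: v₁ = (sin 240°·cos 15°, cos 240°·cos 15°, −sin 15°), v₂ = (sin 350°·cos 31°, cos 350°·cos 31°, −sin 31°).
The plane normal is n = v₁ × v₂ ∝ (-0.467, 0.392, 0.778).
tan δ = √(n_x²+n_y²)/n_z = 0.610/0.778, so δ = 38.1°.
Dip direction = azimuth of (n_x, n_y) = atan2(-0.467, 0.392) = 310°.

true dip 38°, dip direction 310°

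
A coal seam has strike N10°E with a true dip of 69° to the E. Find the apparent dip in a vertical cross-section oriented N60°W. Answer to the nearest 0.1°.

The strike is N10°E and the section trends N60°W; the acute angle between them is β = 70°.
tan α = tan 69° × sin 70° = 2.6051 × 0.9397 = 2.4480
apparent dip = arctan 2.4480 = 67.78°

67.8°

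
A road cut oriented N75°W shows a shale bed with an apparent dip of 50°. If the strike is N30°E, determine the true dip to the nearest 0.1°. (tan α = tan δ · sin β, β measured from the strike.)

51.0°

β = acute angle between strike N30°E and section N75°W = 75°.
tan(true dip) = tan 50° / sin 75° = 1.2338
δ = arctan(1.2338) = 50.97°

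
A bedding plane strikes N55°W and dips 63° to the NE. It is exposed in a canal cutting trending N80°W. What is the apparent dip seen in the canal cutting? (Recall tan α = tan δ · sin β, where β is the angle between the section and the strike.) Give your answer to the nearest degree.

40°

The strike is N55°W and the section trends N80°W; the acute angle between them is β = 25°.
tan(apparent dip) = tan 63° · sin 25° = 0.8294
apparent dip = arctan 0.8294 = 39.67°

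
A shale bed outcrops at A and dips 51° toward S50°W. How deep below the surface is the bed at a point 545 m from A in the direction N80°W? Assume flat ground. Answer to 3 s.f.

433 m

The hole lies 50° from the dip direction, so the down-dip offset is 545 × cos 50° = 350.32 m.
Depth = down-dip offset × tan(dip) = 350.32 × tan 51° = 350.32 × 1.2349
Depth = 432.61 m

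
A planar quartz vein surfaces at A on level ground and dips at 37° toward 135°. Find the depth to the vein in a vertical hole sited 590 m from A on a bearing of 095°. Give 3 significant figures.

341 m

The hole lies 40° from the dip direction, so the down-dip offset is 590 × cos 40° = 451.97 m.
Depth = down-dip offset × tan(dip) = 451.97 × tan 37° = 451.97 × 0.7536
Depth = 340.58 m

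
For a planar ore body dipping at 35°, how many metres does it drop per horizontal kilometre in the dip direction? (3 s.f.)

700 m

drop per km = 1000 × tan 35° = 1000 × 0.7002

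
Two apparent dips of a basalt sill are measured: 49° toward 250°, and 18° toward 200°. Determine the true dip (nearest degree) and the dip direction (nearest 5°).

Each apparent-dip line lies in the plane. As unit vectors (x east, y north, z up), v₁ plunges 49°→250° and v₂ plunges 18°→200°.
n = v₁ × v₂ = (-0.605, 0.055, 0.478) (taken with n_z > 0).
Dip δ = arctan(|n_h|/n_z) = arctan(0.608/0.478) = 51.8°.
The horizontal component of n points toward azimuth atan2(n_x, n_y) = 275°, the dip direction.

true dip 52°, dip direction 275°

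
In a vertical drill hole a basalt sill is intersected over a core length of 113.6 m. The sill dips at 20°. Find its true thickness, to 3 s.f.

107 m

True thickness t = h · cos(dip) = 113.6 × cos 20°
t = 113.6 × 0.9397 = 106.749 m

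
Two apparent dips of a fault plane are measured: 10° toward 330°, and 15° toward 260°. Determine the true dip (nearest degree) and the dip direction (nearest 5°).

The two traces are lines in the plane: v₁ = (sin 330°·cos 10°, cos 330°·cos 10°, −sin 10°), v₂ = (sin 260°·cos 15°, cos 260°·cos 15°, −sin 15°).
The plane normal is n = v₁ × v₂ ∝ (-0.250, 0.038, 0.894).
tan δ = √(n_x²+n_y²)/n_z = 0.253/0.894, so δ = 15.8°.
Dip direction = azimuth of (n_x, n_y) = atan2(-0.250, 0.038) = 279°.

true dip 16°, dip direction 280°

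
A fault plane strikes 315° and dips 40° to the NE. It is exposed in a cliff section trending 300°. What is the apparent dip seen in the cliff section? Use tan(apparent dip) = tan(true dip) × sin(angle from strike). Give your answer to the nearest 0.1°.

12.3°

Angle between strike (315°) and section (300°): β = 15°.
tan(apparent dip) = tan 40° · sin 15° = 0.2172
α = arctan(0.2172) = 12.25°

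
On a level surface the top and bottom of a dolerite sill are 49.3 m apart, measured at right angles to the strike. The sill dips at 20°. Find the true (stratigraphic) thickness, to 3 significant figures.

16.9 m

True thickness t = w · sin(dip) = 49.3 × sin 20°
t = 49.3 × 0.3420 = 16.862 m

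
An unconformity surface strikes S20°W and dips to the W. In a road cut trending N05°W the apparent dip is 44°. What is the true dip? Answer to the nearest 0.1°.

66.4°

β = acute angle between strike S20°W and section N05°W = 25°.
tan δ = tan α / sin β = tan 44° / sin 25° = 0.9657 / 0.4226 = 2.2850
δ = arctan(2.2850) = 66.36°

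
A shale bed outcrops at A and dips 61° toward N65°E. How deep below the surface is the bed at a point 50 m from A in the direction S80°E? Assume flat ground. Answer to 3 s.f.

The hole lies 35° from the dip direction, so the down-dip offset is 50 × cos 35° = 40.96 m.
Depth = down-dip offset × tan(dip) = 40.96 × tan 61° = 40.96 × 1.8040
Depth = 73.89 m

73.9 m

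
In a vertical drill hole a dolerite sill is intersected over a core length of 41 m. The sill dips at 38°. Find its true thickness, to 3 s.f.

32.3 m

True thickness t = h · cos(dip) = 41 × cos 38°
t = 41 × 0.7880 = 32.308 m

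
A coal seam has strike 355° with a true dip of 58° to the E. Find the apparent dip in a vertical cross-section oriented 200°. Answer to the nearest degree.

34°

Angle between strike (355°) and section (200°): β = 25°.
tan α = tan 58° × sin 25° = 1.6003 × 0.4226 = 0.6763
α = arctan(0.6763) = 34.07°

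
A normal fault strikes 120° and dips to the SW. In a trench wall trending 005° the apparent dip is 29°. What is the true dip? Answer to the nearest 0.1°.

The section is 65° from the strike.
tan δ = tan α / sin β = tan 29° / sin 65° = 0.5543 / 0.9063 = 0.6116
δ = arctan(0.6116) = 31.45°

31.5°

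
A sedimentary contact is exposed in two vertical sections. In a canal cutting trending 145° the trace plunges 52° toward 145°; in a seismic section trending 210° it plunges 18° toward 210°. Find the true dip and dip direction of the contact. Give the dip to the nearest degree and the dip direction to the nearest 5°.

Each apparent-dip line lies in the plane. As unit vectors (x east, y north, z up), v₁ plunges 52°→145° and v₂ plunges 18°→210°.
The plane normal is n = v₁ × v₂ ∝ (0.493, -0.484, 0.531).
tan δ = √(n_x²+n_y²)/n_z = 0.691/0.531, so δ = 52.5°.
The horizontal component of n points toward azimuth atan2(n_x, n_y) = 134°, the dip direction.

true dip 52°, dip direction 135°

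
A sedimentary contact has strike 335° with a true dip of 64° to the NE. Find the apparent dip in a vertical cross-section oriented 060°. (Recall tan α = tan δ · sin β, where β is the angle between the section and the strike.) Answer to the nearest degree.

Angle between strike (335°) and section (060°): β = 85°.
tan α = tan 64° × sin 85° = 2.0503 × 0.9962 = 2.0425
apparent dip = arctan 2.0425 = 63.91°

64°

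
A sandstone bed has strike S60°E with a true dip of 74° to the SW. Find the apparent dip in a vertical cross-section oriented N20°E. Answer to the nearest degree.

The section lies 80° from the strike.
tan α = tan 74° × sin 80° = 3.4874 × 0.9848 = 3.4344
α = arctan(3.4344) = 73.77°

74°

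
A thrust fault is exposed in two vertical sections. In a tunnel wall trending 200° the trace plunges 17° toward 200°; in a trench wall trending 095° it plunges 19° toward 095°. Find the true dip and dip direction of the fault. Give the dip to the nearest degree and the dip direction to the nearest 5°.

true dip 28°, dip direction 145°

Represent each trace as a vector plunging at its apparent dip toward its trend (east-north-up frame): v₁ = (-0.327, -0.899, -0.292), v₂ = (0.942, -0.082, -0.326).
The plane normal is n = v₁ × v₂ ∝ (0.268, -0.382, 0.873).
True dip = arccos(n_z / |n|) = arccos(0.8819) = 28.1°.
Dip direction = atan2(0.268, -0.382) = 145° (azimuth of n's horizontal projection).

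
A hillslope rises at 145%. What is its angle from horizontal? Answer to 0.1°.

tan θ = 145/100 = 1.4500
θ = arctan(1.4500) = 55.41°

55.4°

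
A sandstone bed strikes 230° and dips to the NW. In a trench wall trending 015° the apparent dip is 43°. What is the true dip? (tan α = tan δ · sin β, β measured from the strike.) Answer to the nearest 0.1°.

58.4°

β = acute angle between strike 230° and section 015° = 35°.
tan(true dip) = tan 43° / sin 35° = 1.6258
true dip = arctan 1.6258 = 58.40°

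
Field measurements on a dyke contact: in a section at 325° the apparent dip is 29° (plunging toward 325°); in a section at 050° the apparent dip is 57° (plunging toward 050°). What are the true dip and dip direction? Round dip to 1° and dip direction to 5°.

Represent each trace as a vector plunging at its apparent dip toward its trend (east-north-up frame): v₁ = (-0.502, 0.716, -0.485), v₂ = (0.417, 0.350, -0.839).
Cross product v₁ × v₂ gives the pole to the plane: n ∝ (0.431, 0.623, 0.475).
Dip δ = arctan(|n_h|/n_z) = arctan(0.758/0.475) = 57.9°.
The horizontal component of n points toward azimuth atan2(n_x, n_y) = 35°, the dip direction.

true dip 58°, dip direction 035°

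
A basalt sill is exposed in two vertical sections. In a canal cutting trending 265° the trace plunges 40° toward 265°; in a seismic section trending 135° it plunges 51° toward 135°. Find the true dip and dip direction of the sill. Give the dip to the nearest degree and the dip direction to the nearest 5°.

true dip 68°, dip direction 195°

Represent each trace as a vector plunging at its apparent dip toward its trend (east-north-up frame): v₁ = (-0.763, -0.067, -0.643), v₂ = (0.445, -0.445, -0.777).
The plane normal is n = v₁ × v₂ ∝ (-0.234, -0.879, 0.369).
True dip = arccos(n_z / |n|) = arccos(0.3761) = 67.9°.
Dip direction = atan2(-0.234, -0.879) = 195° (azimuth of n's horizontal projection).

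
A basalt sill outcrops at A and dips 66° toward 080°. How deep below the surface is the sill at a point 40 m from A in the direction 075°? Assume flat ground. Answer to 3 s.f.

The hole lies 5° from the dip direction, so the down-dip offset is 40 × cos 5° = 39.85 m.
Depth = down-dip offset × tan(dip) = 39.85 × tan 66° = 39.85 × 2.2460
Depth = 89.50 m

89.5 m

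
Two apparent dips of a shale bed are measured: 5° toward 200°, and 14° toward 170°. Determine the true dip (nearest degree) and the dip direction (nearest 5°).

The two traces are lines in the plane: v₁ = (sin 200°·cos 5°, cos 200°·cos 5°, −sin 5°), v₂ = (sin 170°·cos 14°, cos 170°·cos 14°, −sin 14°).
n = v₁ × v₂ = (0.143, -0.097, 0.483) (taken with n_z > 0).
True dip = arccos(n_z / |n|) = arccos(0.9415) = 19.7°.
Dip direction = azimuth of (n_x, n_y) = atan2(0.143, -0.097) = 124°.

true dip 20°, dip direction 125°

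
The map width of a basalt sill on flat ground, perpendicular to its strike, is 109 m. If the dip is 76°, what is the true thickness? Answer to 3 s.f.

True thickness t = w · sin(dip) = 109 × sin 76°
t = 109 × 0.9703 = 105.762 m

106 m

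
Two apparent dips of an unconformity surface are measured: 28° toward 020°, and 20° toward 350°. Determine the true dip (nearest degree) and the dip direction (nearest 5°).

Represent each trace as a vector plunging at its apparent dip toward its trend (east-north-up frame): v₁ = (0.302, 0.830, -0.469), v₂ = (-0.163, 0.925, -0.342).
n = v₁ × v₂ = (0.151, 0.180, 0.415) (taken with n_z > 0).
tan δ = √(n_x²+n_y²)/n_z = 0.235/0.415, so δ = 29.5°.
The horizontal component of n points toward azimuth atan2(n_x, n_y) = 40°, the dip direction.

true dip 29°, dip direction 040°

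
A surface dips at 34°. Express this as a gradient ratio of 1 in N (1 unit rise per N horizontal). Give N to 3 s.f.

1 : N means tan θ = 1/N, so N = 1/tan 34° = 1/0.6745

1 in 1.48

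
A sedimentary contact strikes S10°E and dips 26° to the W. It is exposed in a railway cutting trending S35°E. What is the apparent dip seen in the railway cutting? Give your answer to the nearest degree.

The section lies 25° from the strike.
tan α = tan 26° × sin 25° = 0.4877 × 0.4226 = 0.2061
apparent dip = arctan 0.2061 = 11.65°

12°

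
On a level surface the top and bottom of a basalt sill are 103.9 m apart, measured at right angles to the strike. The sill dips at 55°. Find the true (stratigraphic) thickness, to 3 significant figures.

True thickness t = w · sin(dip) = 103.9 × sin 55°
t = 103.9 × 0.8192 = 85.110 m

85.1 m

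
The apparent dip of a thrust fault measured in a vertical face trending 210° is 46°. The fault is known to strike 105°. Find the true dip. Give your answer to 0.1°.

The section is 75° from the strike.
tan(true dip) = tan 46° / sin 75° = 1.0721
true dip = arctan 1.0721 = 46.99°

47.0°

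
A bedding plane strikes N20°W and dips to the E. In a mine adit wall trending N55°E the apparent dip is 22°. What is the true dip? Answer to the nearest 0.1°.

β = acute angle between strike N20°W and section N55°E = 75°.
tan(true dip) = tan 22° / sin 75° = 0.4183
δ = arctan(0.4183) = 22.70°

22.7°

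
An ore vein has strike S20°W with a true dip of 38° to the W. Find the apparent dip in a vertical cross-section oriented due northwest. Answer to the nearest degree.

Angle between strike (S20°W) and section (due northwest): β = 65°.
tan(apparent dip) = tan 38° · sin 65° = 0.7081
α = arctan(0.7081) = 35.30°

35°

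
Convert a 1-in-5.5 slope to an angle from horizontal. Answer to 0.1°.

tan θ = 1/5.5 = 0.1818
θ = arctan(0.1818) = 10.30°

10.3°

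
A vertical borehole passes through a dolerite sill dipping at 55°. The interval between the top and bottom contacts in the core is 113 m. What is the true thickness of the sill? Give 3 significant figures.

64.8 m

True thickness t = h · cos(dip) = 113 × cos 55°
t = 113 × 0.5736 = 64.814 m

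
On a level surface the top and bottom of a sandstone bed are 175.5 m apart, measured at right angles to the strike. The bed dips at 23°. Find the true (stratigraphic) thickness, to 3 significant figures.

68.6 m

True thickness t = w · sin(dip) = 175.5 × sin 23°
t = 175.5 × 0.3907 = 68.573 m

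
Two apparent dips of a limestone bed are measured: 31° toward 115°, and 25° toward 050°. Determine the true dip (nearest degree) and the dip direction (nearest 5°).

true dip 33°, dip direction 095°

The two traces are lines in the plane: v₁ = (sin 115°·cos 31°, cos 115°·cos 31°, −sin 31°), v₂ = (sin 50°·cos 25°, cos 50°·cos 25°, −sin 25°).
The plane normal is n = v₁ × v₂ ∝ (0.453, -0.029, 0.704).
True dip = arccos(n_z / |n|) = arccos(0.8404) = 32.8°.
Dip direction = azimuth of (n_x, n_y) = atan2(0.453, -0.029) = 94°.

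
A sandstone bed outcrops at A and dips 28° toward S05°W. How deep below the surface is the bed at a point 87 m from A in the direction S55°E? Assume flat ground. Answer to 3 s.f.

23.1 m

The hole lies 60° from the dip direction, so the down-dip offset is 87 × cos 60° = 43.50 m.
Depth = down-dip offset × tan(dip) = 43.50 × tan 28° = 43.50 × 0.5317
Depth = 23.13 m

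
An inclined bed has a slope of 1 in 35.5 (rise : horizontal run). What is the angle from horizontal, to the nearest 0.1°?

1.6°

tan θ = 1/35.5 = 0.0282
θ = arctan(0.0282) = 1.61°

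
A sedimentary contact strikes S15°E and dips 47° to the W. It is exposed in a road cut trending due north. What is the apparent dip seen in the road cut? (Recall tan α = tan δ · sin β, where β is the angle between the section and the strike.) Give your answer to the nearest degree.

The section lies 15° from the strike.
tan α = tan 47° × sin 15° = 1.0724 × 0.2588 = 0.2775
α = arctan(0.2775) = 15.51°

16°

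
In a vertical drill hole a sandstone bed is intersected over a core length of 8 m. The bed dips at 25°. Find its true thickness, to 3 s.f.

True thickness t = h · cos(dip) = 8 × cos 25°
t = 8 × 0.9063 = 7.250 m

7.25 m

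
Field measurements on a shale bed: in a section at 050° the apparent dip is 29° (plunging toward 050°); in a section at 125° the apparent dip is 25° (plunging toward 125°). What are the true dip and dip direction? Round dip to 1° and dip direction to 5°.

Represent each trace as a vector plunging at its apparent dip toward its trend (east-north-up frame): v₁ = (0.670, 0.562, -0.485), v₂ = (0.742, -0.520, -0.423).
Cross product v₁ × v₂ gives the pole to the plane: n ∝ (0.490, 0.077, 0.766).
Dip δ = arctan(|n_h|/n_z) = arctan(0.496/0.766) = 32.9°.
Dip direction = azimuth of (n_x, n_y) = atan2(0.490, 0.077) = 81°.

true dip 33°, dip direction 080°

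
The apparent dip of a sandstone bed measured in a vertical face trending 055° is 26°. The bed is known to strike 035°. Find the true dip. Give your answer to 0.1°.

55.0°

The section is 20° from the strike.
tan(true dip) = tan 26° / sin 20° = 1.4260
true dip = arctan 1.4260 = 54.96°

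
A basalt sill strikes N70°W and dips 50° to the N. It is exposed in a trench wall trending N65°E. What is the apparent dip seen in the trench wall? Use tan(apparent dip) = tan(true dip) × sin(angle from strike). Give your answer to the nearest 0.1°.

The section lies 45° from the strike.
tan α = tan 50° × sin 45° = 1.1918 × 0.7071 = 0.8427
apparent dip = arctan 0.8427 = 40.12°

40.1°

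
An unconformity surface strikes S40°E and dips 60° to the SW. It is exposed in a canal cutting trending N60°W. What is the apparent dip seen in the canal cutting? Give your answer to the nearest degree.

31°

The strike is S40°E and the section trends N60°W; the acute angle between them is β = 20°.
tan α = tan 60° × sin 20° = 1.7321 × 0.3420 = 0.5924
α = arctan(0.5924) = 30.64°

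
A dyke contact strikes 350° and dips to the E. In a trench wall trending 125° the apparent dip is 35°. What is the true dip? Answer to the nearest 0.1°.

β = acute angle between strike 350° and section 125° = 45°.
tan δ = tan α / sin β = tan 35° / sin 45° = 0.7002 / 0.7071 = 0.9902
true dip = arctan 0.9902 = 44.72°

44.7°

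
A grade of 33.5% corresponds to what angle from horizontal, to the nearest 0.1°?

tan θ = 33.5/100 = 0.3350
θ = arctan(0.3350) = 18.52°

18.5°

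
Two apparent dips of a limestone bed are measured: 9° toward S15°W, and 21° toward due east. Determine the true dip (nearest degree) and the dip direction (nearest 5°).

true dip 25°, dip direction 125°

Represent each trace as a vector plunging at its apparent dip toward its trend (east-north-up frame): v₁ = (-0.256, -0.954, -0.156), v₂ = (0.934, 0.000, -0.358).
The plane normal is n = v₁ × v₂ ∝ (0.342, -0.238, 0.891).
tan δ = √(n_x²+n_y²)/n_z = 0.416/0.891, so δ = 25.1°.
Dip direction = atan2(0.342, -0.238) = 125° (azimuth of n's horizontal projection).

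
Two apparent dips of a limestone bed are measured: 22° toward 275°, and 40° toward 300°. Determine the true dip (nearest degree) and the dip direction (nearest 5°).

true dip 50°, dip direction 345°

The two traces are lines in the plane: v₁ = (sin 275°·cos 22°, cos 275°·cos 22°, −sin 22°), v₂ = (sin 300°·cos 40°, cos 300°·cos 40°, −sin 40°).
The plane normal is n = v₁ × v₂ ∝ (-0.092, 0.345, 0.300).
tan δ = √(n_x²+n_y²)/n_z = 0.357/0.300, so δ = 50.0°.
Dip direction = azimuth of (n_x, n_y) = atan2(-0.092, 0.345) = 345°.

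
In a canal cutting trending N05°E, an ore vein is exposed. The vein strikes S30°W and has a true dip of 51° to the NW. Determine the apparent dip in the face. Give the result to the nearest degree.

28°

Angle between strike (S30°W) and section (N05°E): β = 25°.
tan(apparent dip) = tan 51° · sin 25° = 0.5219
apparent dip = arctan 0.5219 = 27.56°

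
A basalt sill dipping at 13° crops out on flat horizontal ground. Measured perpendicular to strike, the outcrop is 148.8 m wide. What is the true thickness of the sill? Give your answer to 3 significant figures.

True thickness t = w · sin(dip) = 148.8 × sin 13°
t = 148.8 × 0.2250 = 33.473 m

33.5 m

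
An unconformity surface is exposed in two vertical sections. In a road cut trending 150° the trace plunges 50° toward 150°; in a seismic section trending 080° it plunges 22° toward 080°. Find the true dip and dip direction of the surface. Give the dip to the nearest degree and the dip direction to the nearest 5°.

The two traces are lines in the plane: v₁ = (sin 150°·cos 50°, cos 150°·cos 50°, −sin 50°), v₂ = (sin 80°·cos 22°, cos 80°·cos 22°, −sin 22°).
Cross product v₁ × v₂ gives the pole to the plane: n ∝ (0.332, -0.579, 0.560).
True dip = arccos(n_z / |n|) = arccos(0.6428) = 50.0°.
Dip direction = azimuth of (n_x, n_y) = atan2(0.332, -0.579) = 150°.

true dip 50°, dip direction 150°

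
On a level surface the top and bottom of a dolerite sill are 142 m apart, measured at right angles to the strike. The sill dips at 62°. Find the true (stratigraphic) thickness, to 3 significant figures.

125 m

True thickness t = w · sin(dip) = 142 × sin 62°
t = 142 × 0.8829 = 125.379 m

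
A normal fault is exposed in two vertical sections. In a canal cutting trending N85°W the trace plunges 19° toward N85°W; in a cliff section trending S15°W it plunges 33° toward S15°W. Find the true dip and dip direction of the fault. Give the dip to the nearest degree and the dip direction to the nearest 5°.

Represent each trace as a vector plunging at its apparent dip toward its trend (east-north-up frame): v₁ = (-0.942, 0.082, -0.326), v₂ = (-0.217, -0.810, -0.545).
n = v₁ × v₂ = (-0.309, -0.442, 0.781) (taken with n_z > 0).
True dip = arccos(n_z / |n|) = arccos(0.8228) = 34.6°.
Dip direction = atan2(-0.309, -0.442) = 215° (azimuth of n's horizontal projection).

true dip 35°, dip direction 215°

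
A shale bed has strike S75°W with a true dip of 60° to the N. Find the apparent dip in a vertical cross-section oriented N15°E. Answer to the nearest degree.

The strike is S75°W and the section trends N15°E; the acute angle between them is β = 60°.
tan(apparent dip) = tan 60° · sin 60° = 1.5000
α = arctan(1.5000) = 56.31°

56°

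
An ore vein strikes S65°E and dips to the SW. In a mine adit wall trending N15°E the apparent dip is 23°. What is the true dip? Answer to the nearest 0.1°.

The section is 80° from the strike.
tan δ = tan α / sin β = tan 23° / sin 80° = 0.4245 / 0.9848 = 0.4310
true dip = arctan 0.4310 = 23.32°

23.3°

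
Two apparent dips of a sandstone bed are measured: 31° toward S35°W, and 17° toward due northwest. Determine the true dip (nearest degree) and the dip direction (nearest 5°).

true dip 36°, dip direction 250°

The two traces are lines in the plane: v₁ = (sin 215°·cos 31°, cos 215°·cos 31°, −sin 31°), v₂ = (sin 315°·cos 17°, cos 315°·cos 17°, −sin 17°).
n = v₁ × v₂ = (-0.554, -0.205, 0.807) (taken with n_z > 0).
True dip = arccos(n_z / |n|) = arccos(0.8073) = 36.2°.
The horizontal component of n points toward azimuth atan2(n_x, n_y) = 250°, the dip direction.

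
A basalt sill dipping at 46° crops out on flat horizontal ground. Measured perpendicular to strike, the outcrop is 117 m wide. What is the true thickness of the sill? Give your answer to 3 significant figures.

84.2 m

True thickness t = w · sin(dip) = 117 × sin 46°
t = 117 × 0.7193 = 84.163 m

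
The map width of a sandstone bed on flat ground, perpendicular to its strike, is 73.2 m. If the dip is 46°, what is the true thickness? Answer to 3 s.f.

True thickness t = w · sin(dip) = 73.2 × sin 46°
t = 73.2 × 0.7193 = 52.656 m

52.7 m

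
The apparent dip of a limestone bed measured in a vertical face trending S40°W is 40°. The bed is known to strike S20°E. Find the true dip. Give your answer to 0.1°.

β = acute angle between strike S20°E and section S40°W = 60°.
tan(true dip) = tan 40° / sin 60° = 0.9689
δ = arctan(0.9689) = 44.10°

44.1°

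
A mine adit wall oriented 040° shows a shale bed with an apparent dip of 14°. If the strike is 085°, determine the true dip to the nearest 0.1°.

19.4°

β = acute angle between strike 085° and section 040° = 45°.
tan(true dip) = tan 14° / sin 45° = 0.3526
true dip = arctan 0.3526 = 19.42°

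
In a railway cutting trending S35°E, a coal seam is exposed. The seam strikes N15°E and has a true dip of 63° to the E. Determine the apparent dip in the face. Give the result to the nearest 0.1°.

Angle between strike (N15°E) and section (S35°E): β = 50°.
tan(apparent dip) = tan 63° · sin 50° = 1.5034
apparent dip = arctan 1.5034 = 56.37°

56.4°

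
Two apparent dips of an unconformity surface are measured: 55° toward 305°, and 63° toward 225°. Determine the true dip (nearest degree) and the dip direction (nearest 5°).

true dip 66°, dip direction 255°

Each apparent-dip line lies in the plane. As unit vectors (x east, y north, z up), v₁ plunges 55°→305° and v₂ plunges 63°→225°.
Cross product v₁ × v₂ gives the pole to the plane: n ∝ (-0.556, -0.156, 0.256).
True dip = arccos(n_z / |n|) = arccos(0.4059) = 66.1°.
The horizontal component of n points toward azimuth atan2(n_x, n_y) = 254°, the dip direction.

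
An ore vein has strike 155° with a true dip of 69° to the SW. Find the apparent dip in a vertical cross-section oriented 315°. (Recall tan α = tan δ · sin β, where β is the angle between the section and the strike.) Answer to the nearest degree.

42°

Angle between strike (155°) and section (315°): β = 20°.
tan(apparent dip) = tan 69° · sin 20° = 0.8910
apparent dip = arctan 0.8910 = 41.70°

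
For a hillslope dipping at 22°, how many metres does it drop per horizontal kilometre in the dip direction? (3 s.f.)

404 m

drop per km = 1000 × tan 22° = 1000 × 0.4040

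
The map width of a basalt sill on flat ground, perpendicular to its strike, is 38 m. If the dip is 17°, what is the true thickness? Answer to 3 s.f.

True thickness t = w · sin(dip) = 38 × sin 17°
t = 38 × 0.2924 = 11.110 m

11.1 m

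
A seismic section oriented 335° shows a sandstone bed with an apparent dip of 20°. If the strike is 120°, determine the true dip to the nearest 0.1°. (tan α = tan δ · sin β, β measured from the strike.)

32.4°

The section is 35° from the strike.
tan δ = tan α / sin β = tan 20° / sin 35° = 0.3640 / 0.5736 = 0.6346
δ = arctan(0.6346) = 32.40°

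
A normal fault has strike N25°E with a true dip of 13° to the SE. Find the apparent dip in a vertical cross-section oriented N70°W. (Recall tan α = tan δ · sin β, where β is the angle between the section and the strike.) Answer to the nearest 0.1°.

Angle between strike (N25°E) and section (N70°W): β = 85°.
tan α = tan 13° × sin 85° = 0.2309 × 0.9962 = 0.2300
α = arctan(0.2300) = 12.95°

13.0°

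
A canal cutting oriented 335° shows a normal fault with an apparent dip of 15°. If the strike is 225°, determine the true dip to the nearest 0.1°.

β = acute angle between strike 225° and section 335° = 70°.
tan δ = tan α / sin β = tan 15° / sin 70° = 0.2679 / 0.9397 = 0.2851
δ = arctan(0.2851) = 15.92°

15.9°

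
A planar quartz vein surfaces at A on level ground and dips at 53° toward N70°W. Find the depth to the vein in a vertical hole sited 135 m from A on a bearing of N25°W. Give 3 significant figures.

The hole lies 45° from the dip direction, so the down-dip offset is 135 × cos 45° = 95.46 m.
Depth = down-dip offset × tan(dip) = 95.46 × tan 53° = 95.46 × 1.3270
Depth = 126.68 m

127 m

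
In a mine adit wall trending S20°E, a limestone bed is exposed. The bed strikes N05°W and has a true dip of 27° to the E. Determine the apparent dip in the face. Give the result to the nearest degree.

The section lies 15° from the strike.
tan α = tan 27° × sin 15° = 0.5095 × 0.2588 = 0.1319
α = arctan(0.1319) = 7.51°

8°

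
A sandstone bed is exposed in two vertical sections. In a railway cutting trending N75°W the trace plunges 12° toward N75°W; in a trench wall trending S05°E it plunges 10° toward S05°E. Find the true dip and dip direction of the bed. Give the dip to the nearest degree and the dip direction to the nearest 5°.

Each apparent-dip line lies in the plane. As unit vectors (x east, y north, z up), v₁ plunges 12°→N75°W and v₂ plunges 10°→S05°E.
The plane normal is n = v₁ × v₂ ∝ (-0.248, -0.182, 0.905).
tan δ = √(n_x²+n_y²)/n_z = 0.308/0.905, so δ = 18.8°.
Dip direction = atan2(-0.248, -0.182) = 234° (azimuth of n's horizontal projection).

true dip 19°, dip direction 235°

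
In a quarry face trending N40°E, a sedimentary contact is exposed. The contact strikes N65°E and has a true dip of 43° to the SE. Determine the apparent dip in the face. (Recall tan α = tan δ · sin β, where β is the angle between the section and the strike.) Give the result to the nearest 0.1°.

21.5°

Angle between strike (N65°E) and section (N40°E): β = 25°.
tan(apparent dip) = tan 43° · sin 25° = 0.3941
α = arctan(0.3941) = 21.51°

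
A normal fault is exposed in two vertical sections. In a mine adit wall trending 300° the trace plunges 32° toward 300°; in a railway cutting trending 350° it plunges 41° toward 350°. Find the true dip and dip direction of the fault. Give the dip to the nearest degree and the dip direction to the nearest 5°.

Represent each trace as a vector plunging at its apparent dip toward its trend (east-north-up frame): v₁ = (-0.734, 0.424, -0.530), v₂ = (-0.131, 0.743, -0.656).
The plane normal is n = v₁ × v₂ ∝ (-0.116, 0.412, 0.490).
tan δ = √(n_x²+n_y²)/n_z = 0.428/0.490, so δ = 41.1°.
Dip direction = azimuth of (n_x, n_y) = atan2(-0.116, 0.412) = 344°.

true dip 41°, dip direction 345°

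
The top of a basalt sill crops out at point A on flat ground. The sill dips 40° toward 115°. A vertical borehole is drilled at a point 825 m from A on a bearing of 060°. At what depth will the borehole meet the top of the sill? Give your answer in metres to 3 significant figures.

397 m

The hole lies 55° from the dip direction, so the down-dip offset is 825 × cos 55° = 473.20 m.
Depth = down-dip offset × tan(dip) = 473.20 × tan 40° = 473.20 × 0.8391
Depth = 397.06 m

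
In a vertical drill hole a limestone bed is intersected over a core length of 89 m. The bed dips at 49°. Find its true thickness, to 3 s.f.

True thickness t = h · cos(dip) = 89 × cos 49°
t = 89 × 0.6561 = 58.389 m

58.4 m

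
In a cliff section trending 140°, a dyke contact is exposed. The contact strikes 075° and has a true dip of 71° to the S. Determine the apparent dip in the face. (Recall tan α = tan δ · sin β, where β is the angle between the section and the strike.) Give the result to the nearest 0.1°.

69.2°

Angle between strike (075°) and section (140°): β = 65°.
tan α = tan 71° × sin 65° = 2.9042 × 0.9063 = 2.6321
α = arctan(2.6321) = 69.20°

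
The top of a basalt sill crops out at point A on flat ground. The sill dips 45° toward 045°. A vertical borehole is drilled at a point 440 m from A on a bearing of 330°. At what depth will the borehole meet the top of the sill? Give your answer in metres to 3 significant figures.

The hole lies 75° from the dip direction, so the down-dip offset is 440 × cos 75° = 113.88 m.
Depth = down-dip offset × tan(dip) = 113.88 × tan 45° = 113.88 × 1.0000
Depth = 113.88 m

114 m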